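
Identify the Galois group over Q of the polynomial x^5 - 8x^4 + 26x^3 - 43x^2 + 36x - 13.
D_5

The polynomial f is an irreducible quintic over Q, so G = Gal(f/Q) is a transitive subgroup of S_5: one of C_5 (5T1, order 5), D_5 (5T2, order 10), F_20 (5T3, order 20), A_5 (5T4, order 60) or S_5 (5T5, order 120). The discriminant of f is 2209 = 47^2, a perfect square, so G is contained in A_5. The transitive groups of degree 5 contained in A_5 are: C_5 (5T1, order 5), D_5 (5T2, order 10), A_5 (5T4, order 60). By Dedekind's theorem, for a prime p not dividing disc(f) the degrees of the irreducible factors of f mod p form the cycle type of an element of G. Factoring f modulo the 23 such primes p <= 89 (skipping 47, which divides the discriminant), each new pattern first appears at: mod 2: f = (x^5 + x^2 + 1), pattern 5; mod 5: f = (x + 2)(x^2 + x + 1)(x^2 + 4x + 1), pattern 2+2+1; mod 83: f = (x + 52)(x + 58)(x + 66)(x + 69)(x + 79), pattern 1+1+1+1+1. No other pattern occurs in this range, so the set of observed cycle types is {5, 2+2+1, 1+1+1+1+1}. The candidates containing elements of all these cycle types are D_5 (5T2) of order 10, A_5 (5T4) of order 60; the others are excluded. The observed types are precisely the cycle types that occur in D_5 (5T2). Each of the other remaining candidates has further cycle types, and by the Chebotarev density theorem the matching factorization patterns would occur for a proportion of primes equal to their share of the group: A_5 (5T4) additionally contains elements of type 3+1+1 (20 of its 60 elements, about 33% of primes). None of the 23 primes tested shows any such pattern (for each of these groups the chance of that is below 10^-4), which rules them out. Hence G = D_5 (5T2), of order 10.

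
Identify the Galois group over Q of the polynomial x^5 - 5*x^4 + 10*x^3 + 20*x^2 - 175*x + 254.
The polynomial f is an irreducible quintic over Q, so G = Gal(f/Q) is a transitive subgroup of S_5: one of C_5 (5T1, order 5), D_5 (5T2, order 10), F_20 (5T3, order 20), A_5 (5T4, order 60) or S_5 (5T5, order 120). The discriminant of f is 425503125, which is not a perfect square, so G is not contained in A_5. The transitive groups of degree 5 not contained in A_5 are: F_20 (5T3, order 20), S_5 (5T5, order 120). By Dedekind's theorem, for a prime p not dividing disc(f) the degrees of the irreducible factors of f mod p form the cycle type of an element of G. Factoring f modulo the 18 such primes p <= 73 (skipping 3, 5, 41, which divide the discriminant), each new pattern first appears at: mod 2: f = (x)(x^4 + x^3 + 1), pattern 4+1; mod 11: f = (x^5 + 6x^4 + 10x^3 + 9x^2 + x + 1), pattern 5; mod 19: f = (x + 5)(x^2 + 13x + 6)(x^2 + 15x + 11), pattern 2+2+1. No other pattern occurs in this range, so the set of observed cycle types is {4+1, 5, 2+2+1}. The candidates containing elements of all these cycle types are F_20 (5T3) of order 20, S_5 (5T5) of order 120; the others are excluded. The observed types are precisely the cycle types that occur in F_20 (5T3) (apart from the identity). Each of the other remaining candidates has further cycle types, and by the Chebotarev density theorem the matching factorization patterns would occur for a proportion of primes equal to their share of the group: S_5 (5T5) additionally contains elements of type 3+2, 3+1+1, 2+1+1+1 (50 of its 120 elements, about 42% of primes). None of the 18 primes tested shows any such pattern (for each of these groups the chance of that is below 10^-4), which rules them out. Hence G = F_20 (5T3), of order 20.

F_20 (also written F20)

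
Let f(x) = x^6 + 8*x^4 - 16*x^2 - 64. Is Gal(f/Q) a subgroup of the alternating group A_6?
The polynomial is irreducible of degree 6 over Q. Its discriminant is 164995463643136 = 12845056^2, a perfect square. A Galois group lies in the alternating group exactly when the discriminant is a square in Q, so the Galois group (A_4) is contained in A_6.

Yes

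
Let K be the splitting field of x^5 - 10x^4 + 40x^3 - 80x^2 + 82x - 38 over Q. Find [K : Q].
120

The degree of the splitting field over Q equals the order of the Galois group, so first determine the group. The polynomial f is an irreducible quintic over Q, so G = Gal(f/Q) is a transitive subgroup of S_5: one of C_5 (5T1, order 5), D_5 (5T2, order 10), F_20 (5T3, order 20), A_5 (5T4, order 60) or S_5 (5T5, order 120). The discriminant of f is 58192, which is not a perfect square, so G is not contained in A_5. The transitive groups of degree 5 not contained in A_5 are: F_20 (5T3, order 20), S_5 (5T5, order 120). By Dedekind's theorem, for a prime p not dividing disc(f) the degrees of the irreducible factors of f mod p form the cycle type of an element of G. Factoring f modulo the 5 such primes p <= 13 (skipping 2, which divides the discriminant), each new pattern first appears at: mod 3: f = (x^5 + 2x^4 + x^3 + x^2 + x + 1), pattern 5; mod 5: f = (x + 4)(x^4 + x^3 + x^2 + x + 3), pattern 4+1; mod 13: f = (x + 6)(x + 8)(x^3 + 2x^2 + 3x + 3), pattern 3+1+1. No other pattern occurs in this range, so the set of observed cycle types is {5, 4+1, 3+1+1}. Among the candidates above, the only group containing elements of all these cycle types is S_5 (5T5) — F_20 (5T3) lacks at least one of them. Hence G = S_5 (5T5), of order 120. The Galois group S_5 (5T5) has order 120, so the splitting field has degree 120 over Q.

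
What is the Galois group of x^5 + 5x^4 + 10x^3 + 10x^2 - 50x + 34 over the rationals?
A_5 (order 60)

The polynomial f is an irreducible quintic over Q, so G = Gal(f/Q) is a transitive subgroup of S_5: one of C_5 (5T1, order 5), D_5 (5T2, order 10), F_20 (5T3, order 20), A_5 (5T4, order 60) or S_5 (5T5, order 120). The discriminant of f is 58564000000 = 242000^2, a perfect square, so G is contained in A_5. The transitive groups of degree 5 contained in A_5 are: C_5 (5T1, order 5), D_5 (5T2, order 10), A_5 (5T4, order 60). By Dedekind's theorem, for a prime p not dividing disc(f) the degrees of the irreducible factors of f mod p form the cycle type of an element of G. Factoring f modulo the 3 such primes p <= 13 (skipping 2, 5, 11, which divide the discriminant), each new pattern first appears at: mod 3: f = (x^5 + 2x^4 + x^3 + x^2 + x + 1), pattern 5; mod 13: f = (x + 7)(x + 9)(x^3 + 2x^2 + 6x + 9), pattern 3+1+1. No other pattern occurs in this range, so the set of observed cycle types is {5, 3+1+1}. Among the candidates above, the only group containing elements of all these cycle types is A_5 (5T4) — each of C_5 (5T1), D_5 (5T2) lacks at least one of them. Hence G = A_5 (5T4), of order 60.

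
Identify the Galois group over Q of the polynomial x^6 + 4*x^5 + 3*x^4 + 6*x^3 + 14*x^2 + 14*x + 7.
6T4: A_4

The polynomial f is an irreducible sextic over Q, so G = Gal(f/Q) is one of the 16 transitive subgroups 6T1, ..., 6T16 of S_6. The discriminant of f is 5489031744 = 74088^2, a perfect square, so G is contained in A_6. The transitive groups of degree 6 contained in A_6 are: A_4 (6T4, order 12), S_4 (6T7, order 24), (C_3 x C_3) : C_4 (6T10, order 36), PSL(2,5) (6T12, order 60), A_6 (6T15, order 360). By Dedekind's theorem, for a prime p not dividing disc(f) the degrees of the irreducible factors of f mod p form the cycle type of an element of G. Factoring f modulo the 33 such primes p <= 151 (skipping 2, 3, 7, which divide the discriminant), each new pattern first appears at: mod 5: f = (x^3 + x^2 + 4x + 1)(x^3 + 3x^2 + x + 2), pattern 3+3; mod 13: f = (x + 4)(x + 5)(x^2 + 3x + 5)(x^2 + 5x + 8), pattern 2+2+1+1. No other pattern occurs in this range, so the set of observed cycle types is {3+3, 2+2+1+1}. The candidates containing elements of all these cycle types are A_4 (6T4) of order 12, S_4 (6T7) of order 24, (C_3 x C_3) : C_4 (6T10) of order 36, PSL(2,5) (6T12) of order 60, A_6 (6T15) of order 360; the others are excluded. The observed types are precisely the cycle types that occur in A_4 (6T4) (apart from the identity). Each of the other remaining candidates has further cycle types, and by the Chebotarev density theorem the matching factorization patterns would occur for a proportion of primes equal to their share of the group: S_4 (6T7) additionally contains elements of type 4+2 (6 of its 24 elements, about 25% of primes); (C_3 x C_3) : C_4 (6T10) additionally contains elements of type 4+2, 3+1+1+1 (22 of its 36 elements, about 61% of primes); PSL(2,5) (6T12) additionally contains elements of type 5+1 (24 of its 60 elements, about 40% of primes); A_6 (6T15) additionally contains elements of type 5+1, 4+2, 3+1+1+1 (274 of its 360 elements, about 76% of primes). None of the 33 primes tested shows any such pattern (for each of these groups the chance of that is below 10^-4), which rules them out. Hence G = A_4 (6T4), of order 12.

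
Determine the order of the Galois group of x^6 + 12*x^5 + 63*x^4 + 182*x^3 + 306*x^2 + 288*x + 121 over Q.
120

The degree of the splitting field over Q equals the order of the Galois group, so first determine the group. The polynomial f is an irreducible sextic over Q, so G = Gal(f/Q) is one of the 16 transitive subgroups 6T1, ..., 6T16 of S_6. The discriminant of f is -16003008, which is not a perfect square, so G is not contained in A_6. The transitive groups of degree 6 not contained in A_6 are: C_6 (6T1, order 6), S_3 (6T2, order 6), D_6 (6T3, order 12), C_3 x S_3 (6T5, order 18), A_4 x C_2 (6T6, order 24), S_4 (6T8, order 24), S_3 x S_3 (6T9, order 36), S_4 x C_2 (6T11, order 48), (S_3 x S_3) : C_2 (6T13, order 72), PGL(2,5) (6T14, order 120), S_6 (6T16, order 720). By Dedekind's theorem, for a prime p not dividing disc(f) the degrees of the irreducible factors of f mod p form the cycle type of an element of G. Factoring f modulo the 21 such primes p <= 89 (skipping 2, 3, 7, which divide the discriminant), each new pattern first appears at: mod 5: f = (x^6 + 2x^5 + 3x^4 + 2x^3 + x^2 + 3x + 1), pattern 6; mod 11: f = (x)(x^5 + x^4 + 8x^3 + 6x^2 + 9x + 2), pattern 5+1; mod 13: f = (x + 3)(x + 7)(x^4 + 2x^3 + 9x^2 + 11x + 7), pattern 4+1+1; mod 23: f = (x + 5)(x + 9)(x^2 + 9x + 16)(x^2 + 12x + 14), pattern 2+2+1+1; mod 43: f = (x^3 + 25x^2 + 24x + 21)(x^3 + 30x^2 + 20x + 16), pattern 3+3; mod 61: f = (x^2 + 36x + 40)(x^2 + 47x + 41)(x^2 + 51x + 35), pattern 2+2+2. No other pattern occurs in this range, so the set of observed cycle types is {6, 5+1, 4+1+1, 2+2+1+1, 3+3, 2+2+2}. The candidates containing elements of all these cycle types are PGL(2,5) (6T14) of order 120, S_6 (6T16) of order 720; the others are excluded. The observed types are precisely the cycle types that occur in PGL(2,5) (6T14) (apart from the identity). Each of the other remaining candidates has further cycle types, and by the Chebotarev density theorem the matching factorization patterns would occur for a proportion of primes equal to their share of the group: S_6 (6T16) additionally contains elements of type 4+2, 3+2+1, 3+1+1+1, 2+1+1+1+1 (265 of its 720 elements, about 37% of primes). None of the 21 primes tested shows any such pattern (for each of these groups the chance of that is below 10^-4), which rules them out. Hence G = PGL(2,5) (6T14), of order 120. The Galois group PGL(2,5) (6T14) has order 120, so the splitting field has degree 120 over Q.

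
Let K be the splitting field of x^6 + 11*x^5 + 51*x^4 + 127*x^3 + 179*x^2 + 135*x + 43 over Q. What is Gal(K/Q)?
The polynomial f is an irreducible sextic over Q, so G = Gal(f/Q) is one of the 16 transitive subgroups 6T1, ..., 6T16 of S_6. The discriminant of f is -16807, which is not a perfect square, so G is not contained in A_6. The transitive groups of degree 6 not contained in A_6 are: C_6 (6T1, order 6), S_3 (6T2, order 6), D_6 (6T3, order 12), C_3 x S_3 (6T5, order 18), A_4 x C_2 (6T6, order 24), S_4 (6T8, order 24), S_3 x S_3 (6T9, order 36), S_4 x C_2 (6T11, order 48), (S_3 x S_3) : C_2 (6T13, order 72), PGL(2,5) (6T14, order 120), S_6 (6T16, order 720). By Dedekind's theorem, for a prime p not dividing disc(f) the degrees of the irreducible factors of f mod p form the cycle type of an element of G. Factoring f modulo the 37 such primes p <= 163 (skipping 7, which divides the discriminant), each new pattern first appears at: mod 2: f = (x^3 + x + 1)(x^3 + x^2 + 1), pattern 3+3; mod 3: f = (x^6 + 2x^5 + x^3 + 2x^2 + 1), pattern 6; mod 13: f = (x^2 + x + 12)(x^2 + 11x + 6)(x^2 + 12x + 8), pattern 2+2+2; mod 29: f = (x + 9)(x + 18)(x + 22)(x + 25)(x + 26)(x + 27), pattern 1+1+1+1+1+1. No other pattern occurs in this range, so the set of observed cycle types is {3+3, 6, 2+2+2, 1+1+1+1+1+1}. The candidates containing elements of all these cycle types are C_6 (6T1) of order 6, D_6 (6T3) of order 12, C_3 x S_3 (6T5) of order 18, A_4 x C_2 (6T6) of order 24, S_3 x S_3 (6T9) of order 36, S_4 x C_2 (6T11) of order 48, (S_3 x S_3) : C_2 (6T13) of order 72, PGL(2,5) (6T14) of order 120, S_6 (6T16) of order 720; the others are excluded. The observed types are precisely the cycle types that occur in C_6 (6T1). Each of the other remaining candidates has further cycle types, and by the Chebotarev density theorem the matching factorization patterns would occur for a proportion of primes equal to their share of the group: D_6 (6T3) additionally contains elements of type 2+2+1+1 (3 of its 12 elements, about 25% of primes); C_3 x S_3 (6T5) additionally contains elements of type 3+1+1+1 (4 of its 18 elements, about 22% of primes); A_4 x C_2 (6T6) additionally contains elements of type 2+2+1+1, 2+1+1+1+1 (6 of its 24 elements, about 25% of primes); S_3 x S_3 (6T9) additionally contains elements of type 3+1+1+1, 2+2+1+1 (13 of its 36 elements, about 36% of primes); S_4 x C_2 (6T11) additionally contains elements of type 4+2, 4+1+1, 2+2+1+1, 2+1+1+1+1 (24 of its 48 elements, about 50% of primes); (S_3 x S_3) : C_2 (6T13) additionally contains elements of type 4+2, 3+2+1, 3+1+1+1, 2+2+1+1, 2+1+1+1+1 (49 of its 72 elements, about 68% of primes); PGL(2,5) (6T14) additionally contains elements of type 5+1, 4+1+1, 2+2+1+1 (69 of its 120 elements, about 58% of primes); S_6 (6T16) additionally contains elements of type 5+1, 4+2, 4+1+1, 3+2+1, 3+1+1+1, 2+2+1+1, 2+1+1+1+1 (544 of its 720 elements, about 76% of primes). None of the 37 primes tested shows any such pattern (for each of these groups the chance of that is below 10^-4), which rules them out. Hence G = C_6 (6T1), of order 6.

C_6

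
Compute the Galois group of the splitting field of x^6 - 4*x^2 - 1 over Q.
S_4 (order 24)

The polynomial f is an irreducible sextic over Q, so G = Gal(f/Q) is one of the 16 transitive subgroups 6T1, ..., 6T16 of S_6. The discriminant of f is 3356224 = 1832^2, a perfect square, so G is contained in A_6. The transitive groups of degree 6 contained in A_6 are: A_4 (6T4, order 12), S_4 (6T7, order 24), (C_3 x C_3) : C_4 (6T10, order 36), PSL(2,5) (6T12, order 60), A_6 (6T15, order 360). By Dedekind's theorem, for a prime p not dividing disc(f) the degrees of the irreducible factors of f mod p form the cycle type of an element of G. Factoring f modulo the 79 such primes p <= 419 (skipping 2, 229, which divide the discriminant), each new pattern first appears at: mod 3: f = (x^3 + x^2 + 2x + 1)(x^3 + 2x^2 + 2x + 2), pattern 3+3; mod 7: f = (x^2 + 4)(x^4 + 3x^2 + 5), pattern 4+2; mod 23: f = (x + 9)(x + 14)(x^2 + x + 18)(x^2 + 22x + 18), pattern 2+2+1+1; mod 193: f = (x + 87)(x + 90)(x + 93)(x + 100)(x + 103)(x + 106), pattern 1+1+1+1+1+1. No other pattern occurs in this range, so the set of observed cycle types is {3+3, 4+2, 2+2+1+1, 1+1+1+1+1+1}. The candidates containing elements of all these cycle types are S_4 (6T7) of order 24, (C_3 x C_3) : C_4 (6T10) of order 36, A_6 (6T15) of order 360; the others are excluded. The observed types are precisely the cycle types that occur in S_4 (6T7). Each of the other remaining candidates has further cycle types, and by the Chebotarev density theorem the matching factorization patterns would occur for a proportion of primes equal to their share of the group: (C_3 x C_3) : C_4 (6T10) additionally contains elements of type 3+1+1+1 (4 of its 36 elements, about 11% of primes); A_6 (6T15) additionally contains elements of type 5+1, 3+1+1+1 (184 of its 360 elements, about 51% of primes). None of the 79 primes tested shows any such pattern (for each of these groups the chance of that is below 10^-4), which rules them out. Hence G = S_4 (6T7), of order 24.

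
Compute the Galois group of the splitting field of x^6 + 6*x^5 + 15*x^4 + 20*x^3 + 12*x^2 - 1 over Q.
A_4 x C_2 (order 24)

The polynomial f is an irreducible sextic over Q, so G = Gal(f/Q) is one of the 16 transitive subgroups 6T1, ..., 6T16 of S_6. The discriminant of f is -419904, which is not a perfect square, so G is not contained in A_6. The transitive groups of degree 6 not contained in A_6 are: C_6 (6T1, order 6), S_3 (6T2, order 6), D_6 (6T3, order 12), C_3 x S_3 (6T5, order 18), A_4 x C_2 (6T6, order 24), S_4 (6T8, order 24), S_3 x S_3 (6T9, order 36), S_4 x C_2 (6T11, order 48), (S_3 x S_3) : C_2 (6T13, order 72), PGL(2,5) (6T14, order 120), S_6 (6T16, order 720). By Dedekind's theorem, for a prime p not dividing disc(f) the degrees of the irreducible factors of f mod p form the cycle type of an element of G. Factoring f modulo the 33 such primes p <= 149 (skipping 2, 3, which divide the discriminant), each new pattern first appears at: mod 5: f = (x^3 + 4x + 3)(x^3 + x^2 + x + 3), pattern 3+3; mod 7: f = (x^6 + 6x^5 + x^4 + 6x^3 + 5x^2 + 6), pattern 6; mod 17: f = (x + 9)(x + 10)(x^2 + 2x + 4)(x^2 + 2x + 11), pattern 2+2+1+1; mod 19: f = (x + 4)(x + 9)(x + 12)(x + 17)(x^2 + 2x + 17), pattern 2+1+1+1+1; mod 71: f = (x^2 + 2x + 17)(x^2 + 2x + 26)(x^2 + 2x + 31), pattern 2+2+2. No other pattern occurs in this range, so the set of observed cycle types is {3+3, 6, 2+2+1+1, 2+1+1+1+1, 2+2+2}. The candidates containing elements of all these cycle types are A_4 x C_2 (6T6) of order 24, S_4 x C_2 (6T11) of order 48, (S_3 x S_3) : C_2 (6T13) of order 72, S_6 (6T16) of order 720; the others are excluded. The observed types are precisely the cycle types that occur in A_4 x C_2 (6T6) (apart from the identity). Each of the other remaining candidates has further cycle types, and by the Chebotarev density theorem the matching factorization patterns would occur for a proportion of primes equal to their share of the group: S_4 x C_2 (6T11) additionally contains elements of type 4+2, 4+1+1 (12 of its 48 elements, about 25% of primes); (S_3 x S_3) : C_2 (6T13) additionally contains elements of type 4+2, 3+2+1, 3+1+1+1 (34 of its 72 elements, about 47% of primes); S_6 (6T16) additionally contains elements of type 5+1, 4+2, 4+1+1, 3+2+1, 3+1+1+1 (484 of its 720 elements, about 67% of primes). None of the 33 primes tested shows any such pattern (for each of these groups the chance of that is below 10^-4), which rules them out. Hence G = A_4 x C_2 (6T6), of order 24.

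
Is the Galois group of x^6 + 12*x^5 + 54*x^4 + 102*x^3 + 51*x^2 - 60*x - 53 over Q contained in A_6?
The polynomial is irreducible of degree 6 over Q. Its discriminant is -11156429376, which is not a perfect square. A Galois group lies in the alternating group exactly when the discriminant is a square in Q, so the Galois group (A_4 x C_2) is not contained in A_6.

No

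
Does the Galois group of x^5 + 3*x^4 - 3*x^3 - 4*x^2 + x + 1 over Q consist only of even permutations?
The polynomial is irreducible of degree 5 over Q. Its discriminant is 14641 = 121^2, a perfect square. A Galois group lies in the alternating group exactly when the discriminant is a square in Q, so the Galois group (C_5) is contained in A_5.

Yes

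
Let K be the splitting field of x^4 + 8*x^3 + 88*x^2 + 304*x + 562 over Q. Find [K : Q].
8

The degree of the splitting field over Q equals the order of the Galois group, so first determine the group. The polynomial is an irreducible quartic over Q and its discriminant is 39092553728, which is not a perfect square, so the Galois group is not contained in A_4. The resolvent cubic y^3 - 88*y^2 + 184*y + 69440 has exactly one rational root, so the Galois group is C_4 or D_4. The quartic remains irreducible over Q(sqrt(disc)), so the group is D_4. The Galois group D_4 (4T3) has order 8, so the splitting field has degree 8 over Q.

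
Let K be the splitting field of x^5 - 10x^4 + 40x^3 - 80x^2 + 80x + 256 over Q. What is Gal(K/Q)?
The polynomial f is an irreducible quintic over Q, so G = Gal(f/Q) is a transitive subgroup of S_5: one of C_5 (5T1, order 5), D_5 (5T2, order 10), F_20 (5T3, order 20), A_5 (5T4, order 60) or S_5 (5T5, order 120). The discriminant of f is 21499084800000, which is not a perfect square, so G is not contained in A_5. The transitive groups of degree 5 not contained in A_5 are: F_20 (5T3, order 20), S_5 (5T5, order 120). By Dedekind's theorem, for a prime p not dividing disc(f) the degrees of the irreducible factors of f mod p form the cycle type of an element of G. Factoring f modulo the 18 such primes p <= 73 (skipping 2, 3, 5, which divide the discriminant), each new pattern first appears at: mod 7: f = (x + 6)(x^4 + 5x^3 + 3x^2 + 3), pattern 4+1; mod 11: f = (x^5 + x^4 + 7x^3 + 8x^2 + 3x + 3), pattern 5; mod 19: f = (x + 8)(x^2 + 3x + 14)(x^2 + 17x + 5), pattern 2+2+1; mod 41: f = (x + 8)(x + 14)(x + 16)(x + 35)(x + 40), pattern 1+1+1+1+1. No other pattern occurs in this range, so the set of observed cycle types is {4+1, 5, 2+2+1, 1+1+1+1+1}. The candidates containing elements of all these cycle types are F_20 (5T3) of order 20, S_5 (5T5) of order 120; the others are excluded. The observed types are precisely the cycle types that occur in F_20 (5T3). Each of the other remaining candidates has further cycle types, and by the Chebotarev density theorem the matching factorization patterns would occur for a proportion of primes equal to their share of the group: S_5 (5T5) additionally contains elements of type 3+2, 3+1+1, 2+1+1+1 (50 of its 120 elements, about 42% of primes). None of the 18 primes tested shows any such pattern (for each of these groups the chance of that is below 10^-4), which rules them out. Hence G = F_20 (5T3), of order 20.

5T3: F_20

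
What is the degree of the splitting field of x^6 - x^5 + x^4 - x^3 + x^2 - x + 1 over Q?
The degree of the splitting field over Q equals the order of the Galois group, so first determine the group. The polynomial f is an irreducible sextic over Q, so G = Gal(f/Q) is one of the 16 transitive subgroups 6T1, ..., 6T16 of S_6. The discriminant of f is -16807, which is not a perfect square, so G is not contained in A_6. The transitive groups of degree 6 not contained in A_6 are: C_6 (6T1, order 6), S_3 (6T2, order 6), D_6 (6T3, order 12), C_3 x S_3 (6T5, order 18), A_4 x C_2 (6T6, order 24), S_4 (6T8, order 24), S_3 x S_3 (6T9, order 36), S_4 x C_2 (6T11, order 48), (S_3 x S_3) : C_2 (6T13, order 72), PGL(2,5) (6T14, order 120), S_6 (6T16, order 720). By Dedekind's theorem, for a prime p not dividing disc(f) the degrees of the irreducible factors of f mod p form the cycle type of an element of G. Factoring f modulo the 37 such primes p <= 163 (skipping 7, which divides the discriminant), each new pattern first appears at: mod 2: f = (x^3 + x + 1)(x^3 + x^2 + 1), pattern 3+3; mod 3: f = (x^6 + 2x^5 + x^4 + 2x^3 + x^2 + 2x + 1), pattern 6; mod 13: f = (x^2 + 7x + 1)(x^2 + 8x + 1)(x^2 + 10x + 1), pattern 2+2+2; mod 29: f = (x + 7)(x + 16)(x + 20)(x + 23)(x + 24)(x + 25), pattern 1+1+1+1+1+1. No other pattern occurs in this range, so the set of observed cycle types is {3+3, 6, 2+2+2, 1+1+1+1+1+1}. The candidates containing elements of all these cycle types are C_6 (6T1) of order 6, D_6 (6T3) of order 12, C_3 x S_3 (6T5) of order 18, A_4 x C_2 (6T6) of order 24, S_3 x S_3 (6T9) of order 36, S_4 x C_2 (6T11) of order 48, (S_3 x S_3) : C_2 (6T13) of order 72, PGL(2,5) (6T14) of order 120, S_6 (6T16) of order 720; the others are excluded. The observed types are precisely the cycle types that occur in C_6 (6T1). Each of the other remaining candidates has further cycle types, and by the Chebotarev density theorem the matching factorization patterns would occur for a proportion of primes equal to their share of the group: D_6 (6T3) additionally contains elements of type 2+2+1+1 (3 of its 12 elements, about 25% of primes); C_3 x S_3 (6T5) additionally contains elements of type 3+1+1+1 (4 of its 18 elements, about 22% of primes); A_4 x C_2 (6T6) additionally contains elements of type 2+2+1+1, 2+1+1+1+1 (6 of its 24 elements, about 25% of primes); S_3 x S_3 (6T9) additionally contains elements of type 3+1+1+1, 2+2+1+1 (13 of its 36 elements, about 36% of primes); S_4 x C_2 (6T11) additionally contains elements of type 4+2, 4+1+1, 2+2+1+1, 2+1+1+1+1 (24 of its 48 elements, about 50% of primes); (S_3 x S_3) : C_2 (6T13) additionally contains elements of type 4+2, 3+2+1, 3+1+1+1, 2+2+1+1, 2+1+1+1+1 (49 of its 72 elements, about 68% of primes); PGL(2,5) (6T14) additionally contains elements of type 5+1, 4+1+1, 2+2+1+1 (69 of its 120 elements, about 58% of primes); S_6 (6T16) additionally contains elements of type 5+1, 4+2, 4+1+1, 3+2+1, 3+1+1+1, 2+2+1+1, 2+1+1+1+1 (544 of its 720 elements, about 76% of primes). None of the 37 primes tested shows any such pattern (for each of these groups the chance of that is below 10^-4), which rules them out. Hence G = C_6 (6T1), of order 6. The Galois group C_6 (6T1) has order 6, so the splitting field has degree 6 over Q.

6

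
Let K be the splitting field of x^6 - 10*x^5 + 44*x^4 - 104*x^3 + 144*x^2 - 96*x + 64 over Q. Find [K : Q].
The degree of the splitting field over Q equals the order of the Galois group, so first determine the group. The polynomial f is an irreducible sextic over Q, so G = Gal(f/Q) is one of the 16 transitive subgroups 6T1, ..., 6T16 of S_6. The discriminant of f is -18046378835968, which is not a perfect square, so G is not contained in A_6. The transitive groups of degree 6 not contained in A_6 are: C_6 (6T1, order 6), S_3 (6T2, order 6), D_6 (6T3, order 12), C_3 x S_3 (6T5, order 18), A_4 x C_2 (6T6, order 24), S_4 (6T8, order 24), S_3 x S_3 (6T9, order 36), S_4 x C_2 (6T11, order 48), (S_3 x S_3) : C_2 (6T13, order 72), PGL(2,5) (6T14, order 120), S_6 (6T16, order 720). By Dedekind's theorem, for a prime p not dividing disc(f) the degrees of the irreducible factors of f mod p form the cycle type of an element of G. Factoring f modulo the 37 such primes p <= 167 (skipping 2, 7, which divide the discriminant), each new pattern first appears at: mod 3: f = (x^6 + 2x^5 + 2x^4 + x^3 + 1), pattern 6; mod 11: f = (x^3 + 4x^2 + 10x + 3)(x^3 + 8x^2 + 2x + 3), pattern 3+3; mod 13: f = (x^2 + 2x + 9)(x^2 + 6x + 1)(x^2 + 8x + 10), pattern 2+2+2; mod 29: f = (x + 6)(x + 8)(x + 10)(x + 13)(x + 16)(x + 24), pattern 1+1+1+1+1+1. No other pattern occurs in this range, so the set of observed cycle types is {6, 3+3, 2+2+2, 1+1+1+1+1+1}. The candidates containing elements of all these cycle types are C_6 (6T1) of order 6, D_6 (6T3) of order 12, C_3 x S_3 (6T5) of order 18, A_4 x C_2 (6T6) of order 24, S_3 x S_3 (6T9) of order 36, S_4 x C_2 (6T11) of order 48, (S_3 x S_3) : C_2 (6T13) of order 72, PGL(2,5) (6T14) of order 120, S_6 (6T16) of order 720; the others are excluded. The observed types are precisely the cycle types that occur in C_6 (6T1). Each of the other remaining candidates has further cycle types, and by the Chebotarev density theorem the matching factorization patterns would occur for a proportion of primes equal to their share of the group: D_6 (6T3) additionally contains elements of type 2+2+1+1 (3 of its 12 elements, about 25% of primes); C_3 x S_3 (6T5) additionally contains elements of type 3+1+1+1 (4 of its 18 elements, about 22% of primes); A_4 x C_2 (6T6) additionally contains elements of type 2+2+1+1, 2+1+1+1+1 (6 of its 24 elements, about 25% of primes); S_3 x S_3 (6T9) additionally contains elements of type 3+1+1+1, 2+2+1+1 (13 of its 36 elements, about 36% of primes); S_4 x C_2 (6T11) additionally contains elements of type 4+2, 4+1+1, 2+2+1+1, 2+1+1+1+1 (24 of its 48 elements, about 50% of primes); (S_3 x S_3) : C_2 (6T13) additionally contains elements of type 4+2, 3+2+1, 3+1+1+1, 2+2+1+1, 2+1+1+1+1 (49 of its 72 elements, about 68% of primes); PGL(2,5) (6T14) additionally contains elements of type 5+1, 4+1+1, 2+2+1+1 (69 of its 120 elements, about 58% of primes); S_6 (6T16) additionally contains elements of type 5+1, 4+2, 4+1+1, 3+2+1, 3+1+1+1, 2+2+1+1, 2+1+1+1+1 (544 of its 720 elements, about 76% of primes). None of the 37 primes tested shows any such pattern (for each of these groups the chance of that is below 10^-4), which rules them out. Hence G = C_6 (6T1), of order 6. The Galois group C_6 (6T1) has order 6, so the splitting field has degree 6 over Q.

6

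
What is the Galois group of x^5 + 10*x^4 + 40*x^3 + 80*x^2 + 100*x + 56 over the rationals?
The polynomial f is an irreducible quintic over Q, so G = Gal(f/Q) is a transitive subgroup of S_5: one of C_5 (5T1, order 5), D_5 (5T2, order 10), F_20 (5T3, order 20), A_5 (5T4, order 60) or S_5 (5T5, order 120). The discriminant of f is 1024000000 = 32000^2, a perfect square, so G is contained in A_5. The transitive groups of degree 5 contained in A_5 are: C_5 (5T1, order 5), D_5 (5T2, order 10), A_5 (5T4, order 60). By Dedekind's theorem, for a prime p not dividing disc(f) the degrees of the irreducible factors of f mod p form the cycle type of an element of G. Factoring f modulo the 2 such primes p <= 7 (skipping 2, 5, which divide the discriminant), each new pattern first appears at: mod 3: f = (x^5 + x^4 + x^3 + 2x^2 + x + 2), pattern 5; mod 7: f = (x)(x + 6)(x^3 + 4x^2 + 2x + 5), pattern 3+1+1. No other pattern occurs in this range, so the set of observed cycle types is {5, 3+1+1}. Among the candidates above, the only group containing elements of all these cycle types is A_5 (5T4) — each of C_5 (5T1), D_5 (5T2) lacks at least one of them. Hence G = A_5 (5T4), of order 60.

A_5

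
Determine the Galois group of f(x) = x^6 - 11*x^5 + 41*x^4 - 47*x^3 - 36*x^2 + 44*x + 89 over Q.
(C_3 x C_3) : C_4 (also written G36+)

The polynomial f is an irreducible sextic over Q, so G = Gal(f/Q) is one of the 16 transitive subgroups 6T1, ..., 6T16 of S_6. The discriminant of f is 1064390625 = 32625^2, a perfect square, so G is contained in A_6. The transitive groups of degree 6 contained in A_6 are: A_4 (6T4, order 12), S_4 (6T7, order 24), (C_3 x C_3) : C_4 (6T10, order 36), PSL(2,5) (6T12, order 60), A_6 (6T15, order 360). By Dedekind's theorem, for a prime p not dividing disc(f) the degrees of the irreducible factors of f mod p form the cycle type of an element of G. Factoring f modulo the 19 such primes p <= 79 (skipping 3, 5, 29, which divide the discriminant), each new pattern first appears at: mod 2: f = (x^2 + x + 1)(x^4 + x + 1), pattern 4+2; mod 11: f = (x^3 + 5x^2 + 6x + 1)(x^3 + 6x^2 + 5x + 1), pattern 3+3; mod 19: f = (x + 6)(x + 10)(x^2 + 2x + 12)(x^2 + 9x + 3), pattern 2+2+1+1; mod 61: f = (x + 3)(x + 7)(x + 54)(x^3 + 47x^2 + 10x + 55), pattern 3+1+1+1. No other pattern occurs in this range, so the set of observed cycle types is {4+2, 3+3, 2+2+1+1, 3+1+1+1}. The candidates containing elements of all these cycle types are (C_3 x C_3) : C_4 (6T10) of order 36, A_6 (6T15) of order 360; the others are excluded. The observed types are precisely the cycle types that occur in (C_3 x C_3) : C_4 (6T10) (apart from the identity). Each of the other remaining candidates has further cycle types, and by the Chebotarev density theorem the matching factorization patterns would occur for a proportion of primes equal to their share of the group: A_6 (6T15) additionally contains elements of type 5+1 (144 of its 360 elements, about 40% of primes). None of the 19 primes tested shows any such pattern (for each of these groups the chance of that is below 10^-4), which rules them out. Hence G = (C_3 x C_3) : C_4 (6T10), of order 36.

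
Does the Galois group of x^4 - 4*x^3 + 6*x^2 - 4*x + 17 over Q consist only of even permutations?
Yes

The polynomial is irreducible of degree 4 over Q. Its discriminant is 1048576 = 1024^2, a perfect square. A Galois group lies in the alternating group exactly when the discriminant is a square in Q, so the Galois group (V_4) is contained in A_4.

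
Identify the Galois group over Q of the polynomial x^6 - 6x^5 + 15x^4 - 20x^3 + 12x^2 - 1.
A_4 x C_2 (also written A4xC2)

The polynomial f is an irreducible sextic over Q, so G = Gal(f/Q) is one of the 16 transitive subgroups 6T1, ..., 6T16 of S_6. The discriminant of f is -419904, which is not a perfect square, so G is not contained in A_6. The transitive groups of degree 6 not contained in A_6 are: C_6 (6T1, order 6), S_3 (6T2, order 6), D_6 (6T3, order 12), C_3 x S_3 (6T5, order 18), A_4 x C_2 (6T6, order 24), S_4 (6T8, order 24), S_3 x S_3 (6T9, order 36), S_4 x C_2 (6T11, order 48), (S_3 x S_3) : C_2 (6T13, order 72), PGL(2,5) (6T14, order 120), S_6 (6T16, order 720). By Dedekind's theorem, for a prime p not dividing disc(f) the degrees of the irreducible factors of f mod p form the cycle type of an element of G. Factoring f modulo the 33 such primes p <= 149 (skipping 2, 3, which divide the discriminant), each new pattern first appears at: mod 5: f = (x^3 + 4x + 2)(x^3 + 4x^2 + x + 2), pattern 3+3; mod 7: f = (x^6 + x^5 + x^4 + x^3 + 5x^2 + 6), pattern 6; mod 17: f = (x + 7)(x + 8)(x^2 + 15x + 4)(x^2 + 15x + 11), pattern 2+2+1+1; mod 19: f = (x + 2)(x + 7)(x + 10)(x + 15)(x^2 + 17x + 17), pattern 2+1+1+1+1; mod 71: f = (x^2 + 69x + 17)(x^2 + 69x + 26)(x^2 + 69x + 31), pattern 2+2+2. No other pattern occurs in this range, so the set of observed cycle types is {3+3, 6, 2+2+1+1, 2+1+1+1+1, 2+2+2}. The candidates containing elements of all these cycle types are A_4 x C_2 (6T6) of order 24, S_4 x C_2 (6T11) of order 48, (S_3 x S_3) : C_2 (6T13) of order 72, S_6 (6T16) of order 720; the others are excluded. The observed types are precisely the cycle types that occur in A_4 x C_2 (6T6) (apart from the identity). Each of the other remaining candidates has further cycle types, and by the Chebotarev density theorem the matching factorization patterns would occur for a proportion of primes equal to their share of the group: S_4 x C_2 (6T11) additionally contains elements of type 4+2, 4+1+1 (12 of its 48 elements, about 25% of primes); (S_3 x S_3) : C_2 (6T13) additionally contains elements of type 4+2, 3+2+1, 3+1+1+1 (34 of its 72 elements, about 47% of primes); S_6 (6T16) additionally contains elements of type 5+1, 4+2, 4+1+1, 3+2+1, 3+1+1+1 (484 of its 720 elements, about 67% of primes). None of the 33 primes tested shows any such pattern (for each of these groups the chance of that is below 10^-4), which rules them out. Hence G = A_4 x C_2 (6T6), of order 24.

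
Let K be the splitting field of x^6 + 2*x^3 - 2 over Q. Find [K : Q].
36

The degree of the splitting field over Q equals the order of the Galois group, so first determine the group. The polynomial f is an irreducible sextic over Q, so G = Gal(f/Q) is one of the 16 transitive subgroups 6T1, ..., 6T16 of S_6. The discriminant of f is 5038848, which is not a perfect square, so G is not contained in A_6. The transitive groups of degree 6 not contained in A_6 are: C_6 (6T1, order 6), S_3 (6T2, order 6), D_6 (6T3, order 12), C_3 x S_3 (6T5, order 18), A_4 x C_2 (6T6, order 24), S_4 (6T8, order 24), S_3 x S_3 (6T9, order 36), S_4 x C_2 (6T11, order 48), (S_3 x S_3) : C_2 (6T13, order 72), PGL(2,5) (6T14, order 120), S_6 (6T16, order 720). By Dedekind's theorem, for a prime p not dividing disc(f) the degrees of the irreducible factors of f mod p form the cycle type of an element of G. Factoring f modulo the 23 such primes p <= 97 (skipping 2, 3, which divide the discriminant), each new pattern first appears at: mod 5: f = (x^6 + 2x^3 + 3), pattern 6; mod 11: f = (x + 6)(x + 8)(x^2 + 3x + 9)(x^2 + 5x + 3), pattern 2+2+1+1; mod 13: f = (x + 7)(x + 8)(x + 11)(x^3 + 10), pattern 3+1+1+1; mod 31: f = (x^2 + 17x + 27)(x^2 + 22x + 11)(x^2 + 23x + 24), pattern 2+2+2; mod 97: f = (x^3 + 11)(x^3 + 88), pattern 3+3. No other pattern occurs in this range, so the set of observed cycle types is {6, 2+2+1+1, 3+1+1+1, 2+2+2, 3+3}. The candidates containing elements of all these cycle types are S_3 x S_3 (6T9) of order 36, (S_3 x S_3) : C_2 (6T13) of order 72, S_6 (6T16) of order 720; the others are excluded. The observed types are precisely the cycle types that occur in S_3 x S_3 (6T9) (apart from the identity). Each of the other remaining candidates has further cycle types, and by the Chebotarev density theorem the matching factorization patterns would occur for a proportion of primes equal to their share of the group: (S_3 x S_3) : C_2 (6T13) additionally contains elements of type 4+2, 3+2+1, 2+1+1+1+1 (36 of its 72 elements, about 50% of primes); S_6 (6T16) additionally contains elements of type 5+1, 4+2, 4+1+1, 3+2+1, 2+1+1+1+1 (459 of its 720 elements, about 64% of primes). None of the 23 primes tested shows any such pattern (for each of these groups the chance of that is below 10^-4), which rules them out. Hence G = S_3 x S_3 (6T9), of order 36. The Galois group S_3 x S_3 (6T9) has order 36, so the splitting field has degree 36 over Q.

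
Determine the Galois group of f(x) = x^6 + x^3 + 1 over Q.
The polynomial f is an irreducible sextic over Q, so G = Gal(f/Q) is one of the 16 transitive subgroups 6T1, ..., 6T16 of S_6. The discriminant of f is -19683, which is not a perfect square, so G is not contained in A_6. The transitive groups of degree 6 not contained in A_6 are: C_6 (6T1, order 6), S_3 (6T2, order 6), D_6 (6T3, order 12), C_3 x S_3 (6T5, order 18), A_4 x C_2 (6T6, order 24), S_4 (6T8, order 24), S_3 x S_3 (6T9, order 36), S_4 x C_2 (6T11, order 48), (S_3 x S_3) : C_2 (6T13, order 72), PGL(2,5) (6T14, order 120), S_6 (6T16, order 720). By Dedekind's theorem, for a prime p not dividing disc(f) the degrees of the irreducible factors of f mod p form the cycle type of an element of G. Factoring f modulo the 37 such primes p <= 163 (skipping 3, which divides the discriminant), each new pattern first appears at: mod 2: f = (x^6 + x^3 + 1), pattern 6; mod 7: f = (x^3 + 3)(x^3 + 5), pattern 3+3; mod 17: f = (x^2 + 3x + 1)(x^2 + 4x + 1)(x^2 + 10x + 1), pattern 2+2+2; mod 19: f = (x + 2)(x + 3)(x + 10)(x + 13)(x + 14)(x + 15), pattern 1+1+1+1+1+1. No other pattern occurs in this range, so the set of observed cycle types is {6, 3+3, 2+2+2, 1+1+1+1+1+1}. The candidates containing elements of all these cycle types are C_6 (6T1) of order 6, D_6 (6T3) of order 12, C_3 x S_3 (6T5) of order 18, A_4 x C_2 (6T6) of order 24, S_3 x S_3 (6T9) of order 36, S_4 x C_2 (6T11) of order 48, (S_3 x S_3) : C_2 (6T13) of order 72, PGL(2,5) (6T14) of order 120, S_6 (6T16) of order 720; the others are excluded. The observed types are precisely the cycle types that occur in C_6 (6T1). Each of the other remaining candidates has further cycle types, and by the Chebotarev density theorem the matching factorization patterns would occur for a proportion of primes equal to their share of the group: D_6 (6T3) additionally contains elements of type 2+2+1+1 (3 of its 12 elements, about 25% of primes); C_3 x S_3 (6T5) additionally contains elements of type 3+1+1+1 (4 of its 18 elements, about 22% of primes); A_4 x C_2 (6T6) additionally contains elements of type 2+2+1+1, 2+1+1+1+1 (6 of its 24 elements, about 25% of primes); S_3 x S_3 (6T9) additionally contains elements of type 3+1+1+1, 2+2+1+1 (13 of its 36 elements, about 36% of primes); S_4 x C_2 (6T11) additionally contains elements of type 4+2, 4+1+1, 2+2+1+1, 2+1+1+1+1 (24 of its 48 elements, about 50% of primes); (S_3 x S_3) : C_2 (6T13) additionally contains elements of type 4+2, 3+2+1, 3+1+1+1, 2+2+1+1, 2+1+1+1+1 (49 of its 72 elements, about 68% of primes); PGL(2,5) (6T14) additionally contains elements of type 5+1, 4+1+1, 2+2+1+1 (69 of its 120 elements, about 58% of primes); S_6 (6T16) additionally contains elements of type 5+1, 4+2, 4+1+1, 3+2+1, 3+1+1+1, 2+2+1+1, 2+1+1+1+1 (544 of its 720 elements, about 76% of primes). None of the 37 primes tested shows any such pattern (for each of these groups the chance of that is below 10^-4), which rules them out. Hence G = C_6 (6T1), of order 6.

C_6 (also written C6)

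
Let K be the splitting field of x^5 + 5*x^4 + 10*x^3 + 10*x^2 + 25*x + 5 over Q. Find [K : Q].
The degree of the splitting field over Q equals the order of the Galois group, so first determine the group. The polynomial f is an irreducible quintic over Q, so G = Gal(f/Q) is a transitive subgroup of S_5: one of C_5 (5T1, order 5), D_5 (5T2, order 10), F_20 (5T3, order 20), A_5 (5T4, order 60) or S_5 (5T5, order 120). The discriminant of f is 1024000000 = 32000^2, a perfect square, so G is contained in A_5. The transitive groups of degree 5 contained in A_5 are: C_5 (5T1, order 5), D_5 (5T2, order 10), A_5 (5T4, order 60). By Dedekind's theorem, for a prime p not dividing disc(f) the degrees of the irreducible factors of f mod p form the cycle type of an element of G. Factoring f modulo the 2 such primes p <= 7 (skipping 2, 5, which divide the discriminant), each new pattern first appears at: mod 3: f = (x^5 + 2x^4 + x^3 + x^2 + x + 2), pattern 5; mod 7: f = (x + 5)(x + 6)(x^3 + x^2 + 4x + 6), pattern 3+1+1. No other pattern occurs in this range, so the set of observed cycle types is {5, 3+1+1}. Among the candidates above, the only group containing elements of all these cycle types is A_5 (5T4) — each of C_5 (5T1), D_5 (5T2) lacks at least one of them. Hence G = A_5 (5T4), of order 60. The Galois group A_5 (5T4) has order 60, so the splitting field has degree 60 over Q.

60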